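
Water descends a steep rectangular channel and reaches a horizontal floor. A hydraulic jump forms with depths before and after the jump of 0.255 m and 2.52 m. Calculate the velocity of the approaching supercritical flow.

V₁ = 11.6 m/s

For a rectangular channel the momentum equation gives q² = ½·g·y₁·y₂·(y₁ + y₂) = ½×9.81×0.255×2.52×2.77 = 8.75.
q = √8.75 = 2.96 m²/s.
V₁ = q/y₁ = 2.96/0.255 = 11.6 m/s.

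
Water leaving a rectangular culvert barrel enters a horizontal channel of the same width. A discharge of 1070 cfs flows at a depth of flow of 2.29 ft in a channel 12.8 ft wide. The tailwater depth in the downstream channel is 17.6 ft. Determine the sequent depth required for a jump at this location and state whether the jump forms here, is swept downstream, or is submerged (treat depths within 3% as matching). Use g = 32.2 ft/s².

q = Q/b = 1070/12.8 = 83.6 ft²/s; V₁ = q/y₁ = 36.5 ft/s. Fr₁ = V₁/√(g·y₁) = 4.25.
By Bélanger, y₂/y₁ = ½[√(1 + 8Fr₁²) − 1] = ½[√145.6 − 1] = 5.53.
y₂ = 5.53 × 2.29 = 12.7 ft.
Tailwater y_tw = 17.6 ft: y_tw > y₂, so the jump is submerged.

y₂ = 12.7 ft; the jump is submerged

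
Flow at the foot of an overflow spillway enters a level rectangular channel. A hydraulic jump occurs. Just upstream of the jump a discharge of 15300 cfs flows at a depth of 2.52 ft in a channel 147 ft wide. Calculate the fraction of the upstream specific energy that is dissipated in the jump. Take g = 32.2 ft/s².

ΔE/E₁ = 0.453 (45.3%)

q = Q/b = 15300/147 = 104 ft²/s; V₁ = q/y₁ = 41.3 ft/s. Fr₁ = V₁/√(g·y₁) = 4.59.
Bélanger equation: y₂/y₁ = ½[√(1 + 8Fr₁²) − 1] = ½[√169.2 − 1] = 6.00.
y₂ = 6.00 × 2.52 = 15.1 ft.
E₁ = y₁ + V₁²/2g = 29.0 ft. ΔE = (y₂ − y₁)³/(4y₁y₂) = 13.1 ft. ΔE/E₁ = 13.1/29.0 = 0.453.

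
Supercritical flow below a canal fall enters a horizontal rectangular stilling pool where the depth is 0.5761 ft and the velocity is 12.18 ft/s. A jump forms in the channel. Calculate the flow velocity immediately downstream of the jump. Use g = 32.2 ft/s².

V₂ = 3.450 ft/s

Fr₁ = V₁/√(g·y₁) = 12.18/√(32.2×0.5761) = 2.828.
Sequent-depth ratio: y₂/y₁ = ½[√(1 + 8Fr₁²) − 1] = ½[√64.978 − 1] = 3.530.
y₂ = 3.530 × 0.5761 = 2.034 ft.
q = V₁·y₁ = 12.18 × 0.5761 = 7.017 ft²/s.
V₂ = q/y₂ = 7.017/2.034 = 3.450 ft/s.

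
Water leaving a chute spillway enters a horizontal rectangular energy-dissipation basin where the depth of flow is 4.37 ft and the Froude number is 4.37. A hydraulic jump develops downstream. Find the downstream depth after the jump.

y₂ = 24.9 ft

Fr₁ = 4.37 (given).
From the momentum equation for a rectangular channel, y₂/y₁ = ½[√(1 + 8Fr₁²) − 1] = ½[√153.8 − 1] = 5.70.
y₂ = 5.70 × 4.37 = 24.9 ft.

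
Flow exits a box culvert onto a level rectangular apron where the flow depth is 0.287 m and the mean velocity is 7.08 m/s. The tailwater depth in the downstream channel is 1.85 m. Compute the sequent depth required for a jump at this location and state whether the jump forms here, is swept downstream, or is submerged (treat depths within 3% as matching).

Fr₁ = V₁/√(g·y₁) = 7.08/√(9.81×0.287) = 4.22.
From the momentum equation for a rectangular channel, y₂/y₁ = ½[√(1 + 8Fr₁²) − 1] = ½[√143.4 − 1] = 5.49.
y₂ = 5.49 × 0.287 = 1.58 m.
Tailwater y_tw = 1.85 m: y_tw > y₂, so the jump is submerged.

y₂ = 1.58 m; the jump is submerged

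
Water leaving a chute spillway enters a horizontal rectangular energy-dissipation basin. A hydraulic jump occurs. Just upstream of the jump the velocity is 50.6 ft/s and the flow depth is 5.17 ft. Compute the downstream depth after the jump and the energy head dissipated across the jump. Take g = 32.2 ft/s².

Fr₁ = V₁/√(g·y₁) = 50.6/√(32.2×5.17) = 3.92.
Sequent-depth ratio: y₂/y₁ = ½[√(1 + 8Fr₁²) − 1] = ½[√124.0 − 1] = 5.07.
y₂ = 5.07 × 5.17 = 26.2 ft.
Head loss: ΔE = (y₂ − y₁)³/(4y₁y₂) = (26.2 − 5.17)³/(4×5.17×26.2) = 9307/542 = 17.2 ft.

y₂ = 26.2 ft; ΔE = 17.2 ft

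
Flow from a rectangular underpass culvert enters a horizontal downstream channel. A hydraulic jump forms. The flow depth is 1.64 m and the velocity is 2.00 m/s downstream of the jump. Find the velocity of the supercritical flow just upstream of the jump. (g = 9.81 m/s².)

V₁ = 5.49 m/s

Fr₂ = V₂/√(g·y₂) = 2.00/√(9.81×1.64) = 0.499.
Since the conjugate-depth ratio holds either way, y₁/y₂ = ½[√(1 + 8Fr₂²) − 1] = ½[√2.989 − 1] = 0.364.
y₁ = 0.364 × 1.64 = 0.598 m.
V₁ = q/y₁ = 3.28/0.598 = 5.49 m/s.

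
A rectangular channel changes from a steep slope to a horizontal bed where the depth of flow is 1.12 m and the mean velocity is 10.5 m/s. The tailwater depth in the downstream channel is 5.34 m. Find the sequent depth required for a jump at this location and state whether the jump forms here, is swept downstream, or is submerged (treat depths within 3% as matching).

y₂ = 4.49 m; the jump is submerged

Fr₁ = V₁/√(g·y₁) = 10.5/√(9.81×1.12) = 3.17.
Sequent-depth ratio: y₂/y₁ = ½[√(1 + 8Fr₁²) − 1] = ½[√81.28 − 1] = 4.01.
y₂ = 4.01 × 1.12 = 4.49 m.
Tailwater y_tw = 5.34 m: y_tw > y₂, so the jump is submerged.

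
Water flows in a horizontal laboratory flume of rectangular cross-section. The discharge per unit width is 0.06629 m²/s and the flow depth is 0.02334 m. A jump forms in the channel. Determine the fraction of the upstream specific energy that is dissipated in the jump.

V₁ = q/y₁ = 0.06629/0.02334 = 2.840 m/s. Fr₁ = V₁/√(g·y₁) = 2.840/√(9.81×0.02334) = 5.936.
From the momentum equation for a rectangular channel, y₂/y₁ = ½[√(1 + 8Fr₁²) − 1] = ½[√282.85 − 1] = 7.909.
y₂ = 7.909 × 0.02334 = 0.1846 m.
E₁ = y₁ + V₁²/2g = 0.4345 m. ΔE = (y₂ − y₁)³/(4y₁y₂) = 0.2433 m. ΔE/E₁ = 0.2433/0.4345 = 0.560.

ΔE/E₁ = 0.560 (56.0%)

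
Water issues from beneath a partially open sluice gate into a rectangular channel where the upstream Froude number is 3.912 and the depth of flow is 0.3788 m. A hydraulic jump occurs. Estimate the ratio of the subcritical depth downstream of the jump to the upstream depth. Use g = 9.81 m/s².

Fr₁ = 3.912 (given).
Bélanger equation: y₂/y₁ = ½[√(1 + 8Fr₁²) − 1] = ½[√123.43 − 1] = 5.055.

y₂/y₁ = 5.055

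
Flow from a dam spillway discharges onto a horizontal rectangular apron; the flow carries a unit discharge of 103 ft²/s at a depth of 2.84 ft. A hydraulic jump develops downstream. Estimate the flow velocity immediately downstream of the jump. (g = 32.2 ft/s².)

V₂ = 7.42 ft/s

V₁ = q/y₁ = 103/2.84 = 36.3 ft/s. Fr₁ = V₁/√(g·y₁) = 36.3/√(32.2×2.84) = 3.79.
Bélanger equation: y₂/y₁ = ½[√(1 + 8Fr₁²) − 1] = ½[√116.1 − 1] = 4.89.
y₂ = 4.89 × 2.84 = 13.9 ft.
V₂ = q/y₂ = 103/13.9 = 7.42 ft/s.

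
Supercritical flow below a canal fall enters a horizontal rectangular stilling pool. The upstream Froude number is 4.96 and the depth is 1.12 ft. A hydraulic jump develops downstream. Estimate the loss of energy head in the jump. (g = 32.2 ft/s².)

ΔE = 7.26 ft

Fr₁ = 4.96 (given).
Conjugate-depth relation: y₂/y₁ = ½[√(1 + 8Fr₁²) − 1] = ½[√197.8 − 1] = 6.53.
y₂ = 6.53 × 1.12 = 7.32 ft.
V₁ = Fr₁·√(g·y₁) = 4.96×√(32.2×1.12) = 29.8 ft/s; q = V₁·y₁ = 33.4 ft²/s. V₂ = q/y₂ = 33.4/7.32 = 4.56 ft/s. E₁ = y₁ + V₁²/2g = 14.9 ft; E₂ = y₂ + V₂²/2g = 7.64 ft. ΔE = E₁ − E₂ = 7.26 ft.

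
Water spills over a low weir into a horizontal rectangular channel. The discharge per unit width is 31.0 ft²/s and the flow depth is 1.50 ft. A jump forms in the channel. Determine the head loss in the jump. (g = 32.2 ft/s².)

ΔE = 2.05 ft

V₁ = q/y₁ = 31.0/1.50 = 20.7 ft/s. Fr₁ = V₁/√(g·y₁) = 20.7/√(32.2×1.50) = 2.97.
Conjugate-depth relation: y₂/y₁ = ½[√(1 + 8Fr₁²) − 1] = ½[√71.74 − 1] = 3.74.
y₂ = 3.74 × 1.50 = 5.60 ft.
Head loss: ΔE = (y₂ − y₁)³/(4y₁y₂) = (5.60 − 1.50)³/(4×1.50×5.60) = 69.1/33.6 = 2.05 ft.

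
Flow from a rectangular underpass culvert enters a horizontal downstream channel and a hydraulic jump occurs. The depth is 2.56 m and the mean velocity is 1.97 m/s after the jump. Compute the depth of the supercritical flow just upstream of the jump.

Fr₂ = V₂/√(g·y₂) = 1.97/√(9.81×2.56) = 0.393.
Since the conjugate-depth ratio holds either way, y₁/y₂ = ½[√(1 + 8Fr₂²) − 1] = ½[√2.236 − 1] = 0.248.
y₁ = 0.248 × 2.56 = 0.634 m.

y₁ = 0.634 m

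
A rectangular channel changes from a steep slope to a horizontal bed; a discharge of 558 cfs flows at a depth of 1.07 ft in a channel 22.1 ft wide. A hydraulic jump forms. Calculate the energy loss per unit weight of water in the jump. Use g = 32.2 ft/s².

ΔE = 3.83 ft

q = Q/b = 558/22.1 = 25.2 ft²/s; V₁ = q/y₁ = 23.6 ft/s. Fr₁ = V₁/√(g·y₁) = 4.02.
From the momentum equation for a rectangular channel, y₂/y₁ = ½[√(1 + 8Fr₁²) − 1] = ½[√130.3 − 1] = 5.21.
y₂ = 5.21 × 1.07 = 5.57 ft.
V₂ = q/y₂ = 25.2/5.57 = 4.53 ft/s. E₁ = y₁ + V₁²/2g = 9.72 ft; E₂ = y₂ + V₂²/2g = 5.89 ft. ΔE = E₁ − E₂ = 3.83 ft.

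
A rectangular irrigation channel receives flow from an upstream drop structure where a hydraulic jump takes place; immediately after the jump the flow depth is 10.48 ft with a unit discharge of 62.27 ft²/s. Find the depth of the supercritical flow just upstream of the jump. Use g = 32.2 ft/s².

V₂ = q/y₂ = 62.27/10.48 = 5.942 ft/s; Fr₂ = V₂/√(g·y₂) = 0.3235.
Since the conjugate-depth ratio holds either way, y₁/y₂ = ½[√(1 + 8Fr₂²) − 1] = ½[√1.8370 − 1] = 0.1777.
y₁ = 0.1777 × 10.48 = 1.862 ft.

y₁ = 1.862 ft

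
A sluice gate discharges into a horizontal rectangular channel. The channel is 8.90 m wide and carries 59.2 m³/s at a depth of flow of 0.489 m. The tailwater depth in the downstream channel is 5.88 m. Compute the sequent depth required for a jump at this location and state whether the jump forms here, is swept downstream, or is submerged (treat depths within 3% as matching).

q = Q/b = 59.2/8.90 = 6.65 m²/s; V₁ = q/y₁ = 13.6 m/s. Fr₁ = V₁/√(g·y₁) = 6.21.
From the momentum equation for a rectangular channel, y₂/y₁ = ½[√(1 + 8Fr₁²) − 1] = ½[√309.6 − 1] = 8.30.
y₂ = 8.30 × 0.489 = 4.06 m.
Tailwater y_tw = 5.88 m: y_tw > y₂, so the jump is submerged.

y₂ = 4.06 m; the jump is submerged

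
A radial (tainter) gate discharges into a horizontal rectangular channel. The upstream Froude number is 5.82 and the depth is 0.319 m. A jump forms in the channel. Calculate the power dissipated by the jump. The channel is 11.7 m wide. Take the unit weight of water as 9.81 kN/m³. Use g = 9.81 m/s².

Fr₁ = 5.82 (given).
Sequent-depth ratio: y₂/y₁ = ½[√(1 + 8Fr₁²) − 1] = ½[√272.0 − 1] = 7.75.
y₂ = 7.75 × 0.319 = 2.47 m.
Head loss: ΔE = (y₂ − y₁)³/(4y₁y₂) = (2.47 − 0.319)³/(4×0.319×2.47) = 9.97/3.15 = 3.16 m.
V₁ = Fr₁·√(g·y₁) = 5.82×√(9.81×0.319) = 10.3 m/s; q = V₁·y₁ = 3.28 m²/s. Q = q·b = 3.28 × 11.7 = 38.4 m³/s. P = γ·Q·ΔE = 9.81 × 38.4 × 3.16 = 1191 kW.

P = 1191 kW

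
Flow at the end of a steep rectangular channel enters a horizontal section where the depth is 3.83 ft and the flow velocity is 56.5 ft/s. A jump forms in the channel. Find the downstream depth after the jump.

Fr₁ = V₁/√(g·y₁) = 56.5/√(32.2×3.83) = 5.09.
From the momentum equation for a rectangular channel, y₂/y₁ = ½[√(1 + 8Fr₁²) − 1] = ½[√208.1 − 1] = 6.71.
y₂ = 6.71 × 3.83 = 25.7 ft.

y₂ = 25.7 ft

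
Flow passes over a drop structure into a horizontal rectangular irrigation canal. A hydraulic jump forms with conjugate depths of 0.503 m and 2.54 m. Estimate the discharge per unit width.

q = 4.37 m²/s

For a rectangular channel the momentum equation gives q² = ½·g·y₁·y₂·(y₁ + y₂) = ½×9.81×0.503×2.54×3.04 = 19.1.
q = √19.1 = 4.37 m²/s.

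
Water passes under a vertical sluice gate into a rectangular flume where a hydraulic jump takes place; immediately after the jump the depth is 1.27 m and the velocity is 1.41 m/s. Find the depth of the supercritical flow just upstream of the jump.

y₁ = 0.323 m

Fr₂ = V₂/√(g·y₂) = 1.41/√(9.81×1.27) = 0.399.
Since the conjugate-depth ratio holds either way, y₁/y₂ = ½[√(1 + 8Fr₂²) − 1] = ½[√2.277 − 1] = 0.254.
y₁ = 0.254 × 1.27 = 0.323 m.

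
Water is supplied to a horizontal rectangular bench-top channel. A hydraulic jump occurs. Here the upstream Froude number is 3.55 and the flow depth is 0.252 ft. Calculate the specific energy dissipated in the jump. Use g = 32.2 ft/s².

ΔE = 0.618 ft

Fr₁ = 3.55 (given).
Conjugate-depth relation: y₂/y₁ = ½[√(1 + 8Fr₁²) − 1] = ½[√101.8 − 1] = 4.55.
y₂ = 4.55 × 0.252 = 1.15 ft.
Head loss: ΔE = (y₂ − y₁)³/(4y₁y₂) = (1.15 − 0.252)³/(4×0.252×1.15) = 0.713/1.15 = 0.618 ft.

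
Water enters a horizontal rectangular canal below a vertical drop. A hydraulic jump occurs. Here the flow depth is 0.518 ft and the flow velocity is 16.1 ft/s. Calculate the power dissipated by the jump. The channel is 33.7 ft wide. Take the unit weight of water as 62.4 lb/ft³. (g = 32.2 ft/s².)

Fr₁ = V₁/√(g·y₁) = 16.1/√(32.2×0.518) = 3.94.
From the momentum equation for a rectangular channel, y₂/y₁ = ½[√(1 + 8Fr₁²) − 1] = ½[√125.3 − 1] = 5.10.
y₂ = 5.10 × 0.518 = 2.64 ft.
q = V₁·y₁ = 16.1 × 0.518 = 8.34 ft²/s. V₂ = q/y₂ = 8.34/2.64 = 3.16 ft/s. E₁ = y₁ + V₁²/2g = 4.54 ft; E₂ = y₂ + V₂²/2g = 2.80 ft. ΔE = E₁ − E₂ = 1.75 ft.
Q = q·b = 8.34 × 33.7 = 281 cfs. P = γ·Q·ΔE/550 = 62.4 × 281 × 1.75 / 550 = 55.7 hp.

P = 55.7 hp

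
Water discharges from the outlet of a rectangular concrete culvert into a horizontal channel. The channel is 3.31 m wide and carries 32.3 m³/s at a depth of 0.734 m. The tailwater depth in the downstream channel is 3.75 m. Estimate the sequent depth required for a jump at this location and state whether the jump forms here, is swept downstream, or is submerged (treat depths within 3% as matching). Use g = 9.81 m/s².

q = Q/b = 32.3/3.31 = 9.76 m²/s; V₁ = q/y₁ = 13.3 m/s. Fr₁ = V₁/√(g·y₁) = 4.95.
By Bélanger, y₂/y₁ = ½[√(1 + 8Fr₁²) − 1] = ½[√197.4 − 1] = 6.52.
y₂ = 6.52 × 0.734 = 4.79 m.
Tailwater y_tw = 3.75 m: y_tw < y₂, so the jump is swept downstream.

y₂ = 4.79 m; the jump is swept downstream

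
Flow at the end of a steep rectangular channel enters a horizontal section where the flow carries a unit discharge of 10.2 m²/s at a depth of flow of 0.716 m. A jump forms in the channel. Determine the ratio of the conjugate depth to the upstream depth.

V₁ = q/y₁ = 10.2/0.716 = 14.2 m/s. Fr₁ = V₁/√(g·y₁) = 14.2/√(9.81×0.716) = 5.38.
Sequent-depth ratio: y₂/y₁ = ½[√(1 + 8Fr₁²) − 1] = ½[√232.1 − 1] = 7.12.

y₂/y₁ = 7.12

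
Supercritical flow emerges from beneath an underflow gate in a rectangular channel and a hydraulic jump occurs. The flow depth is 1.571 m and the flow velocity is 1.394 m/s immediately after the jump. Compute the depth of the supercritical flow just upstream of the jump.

Fr₂ = V₂/√(g·y₂) = 1.394/√(9.81×1.571) = 0.3551.
From the momentum equation (using Fr₂), y₁/y₂ = ½[√(1 + 8Fr₂²) − 1] = ½[√2.0087 − 1] = 0.2086.
y₁ = 0.2086 × 1.571 = 0.3278 m.

y₁ = 0.3278 m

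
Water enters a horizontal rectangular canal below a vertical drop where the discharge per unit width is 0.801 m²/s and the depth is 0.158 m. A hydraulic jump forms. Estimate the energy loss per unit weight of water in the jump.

V₁ = q/y₁ = 0.801/0.158 = 5.07 m/s. Fr₁ = V₁/√(g·y₁) = 5.07/√(9.81×0.158) = 4.07.
By Bélanger, y₂/y₁ = ½[√(1 + 8Fr₁²) − 1] = ½[√133.7 − 1] = 5.28.
y₂ = 5.28 × 0.158 = 0.834 m.
Head loss: ΔE = (y₂ − y₁)³/(4y₁y₂) = (0.834 − 0.158)³/(4×0.158×0.834) = 0.309/0.527 = 0.587 m.

ΔE = 0.587 m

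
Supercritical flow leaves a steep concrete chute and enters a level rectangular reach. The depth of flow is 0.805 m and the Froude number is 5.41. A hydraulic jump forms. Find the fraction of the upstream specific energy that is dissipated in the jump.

ΔE/E₁ = 0.523 (52.3%)

Fr₁ = 5.41 (given).
Sequent-depth ratio: y₂/y₁ = ½[√(1 + 8Fr₁²) − 1] = ½[√235.1 − 1] = 7.17.
y₂ = 7.17 × 0.805 = 5.77 m.
E₁ = y₁(1 + Fr₁²/2) = 0.805×(1 + 5.41²/2) = 12.6 m. ΔE = (y₂ − y₁)³/(4y₁y₂) = 6.59 m. ΔE/E₁ = 6.59/12.6 = 0.523.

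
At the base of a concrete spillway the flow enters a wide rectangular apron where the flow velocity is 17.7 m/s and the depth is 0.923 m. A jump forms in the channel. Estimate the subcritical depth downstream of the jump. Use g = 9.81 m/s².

y₂ = 7.23 m

Fr₁ = V₁/√(g·y₁) = 17.7/√(9.81×0.923) = 5.88.
Conjugate-depth relation: y₂/y₁ = ½[√(1 + 8Fr₁²) − 1] = ½[√277.8 − 1] = 7.83.
y₂ = 7.83 × 0.923 = 7.23 m.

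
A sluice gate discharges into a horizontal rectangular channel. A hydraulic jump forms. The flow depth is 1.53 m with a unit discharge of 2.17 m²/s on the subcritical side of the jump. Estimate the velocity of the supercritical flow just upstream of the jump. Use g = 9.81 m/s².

V₂ = q/y₂ = 2.17/1.53 = 1.42 m/s; Fr₂ = V₂/√(g·y₂) = 0.366.
The Bélanger relation is symmetric: y₁/y₂ = ½[√(1 + 8Fr₂²) − 1] = ½[√2.072 − 1] = 0.220.
y₁ = 0.220 × 1.53 = 0.336 m.
V₁ = q/y₁ = 2.17/0.336 = 6.45 m/s.

V₁ = 6.45 m/s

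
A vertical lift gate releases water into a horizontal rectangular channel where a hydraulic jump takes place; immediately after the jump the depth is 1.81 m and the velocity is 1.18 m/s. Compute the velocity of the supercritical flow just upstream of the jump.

V₁ = 8.56 m/s

Fr₂ = V₂/√(g·y₂) = 1.18/√(9.81×1.81) = 0.280.
Since the conjugate-depth ratio holds either way, y₁/y₂ = ½[√(1 + 8Fr₂²) − 1] = ½[√1.627 − 1] = 0.138.
y₁ = 0.138 × 1.81 = 0.249 m.
V₁ = q/y₁ = 2.14/0.249 = 8.56 m/s.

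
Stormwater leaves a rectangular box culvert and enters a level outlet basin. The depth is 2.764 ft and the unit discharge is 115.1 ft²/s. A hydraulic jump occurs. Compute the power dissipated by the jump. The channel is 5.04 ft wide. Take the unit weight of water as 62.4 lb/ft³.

P = 852.5 hp

V₁ = q/y₁ = 115.1/2.764 = 41.64 ft/s. Fr₁ = V₁/√(g·y₁) = 41.64/√(32.2×2.764) = 4.414.
Bélanger equation: y₂/y₁ = ½[√(1 + 8Fr₁²) − 1] = ½[√156.87 − 1] = 5.762.
y₂ = 5.762 × 2.764 = 15.93 ft.
Head loss: ΔE = (y₂ − y₁)³/(4y₁y₂) = (15.93 − 2.764)³/(4×2.764×15.93) = 2281/176.1 = 12.95 ft.
Q = q·b = 115.1 × 5.04 = 580.1 cfs. P = γ·Q·ΔE/550 = 62.4 × 580.1 × 12.95 / 550 = 852.5 hp.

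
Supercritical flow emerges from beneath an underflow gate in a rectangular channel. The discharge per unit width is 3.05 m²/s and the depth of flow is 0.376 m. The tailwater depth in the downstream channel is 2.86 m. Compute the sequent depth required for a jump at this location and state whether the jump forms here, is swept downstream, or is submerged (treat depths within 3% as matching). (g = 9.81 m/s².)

V₁ = q/y₁ = 3.05/0.376 = 8.11 m/s. Fr₁ = V₁/√(g·y₁) = 8.11/√(9.81×0.376) = 4.22.
From the momentum equation for a rectangular channel, y₂/y₁ = ½[√(1 + 8Fr₁²) − 1] = ½[√143.7 − 1] = 5.49.
y₂ = 5.49 × 0.376 = 2.07 m.
Tailwater y_tw = 2.86 m: y_tw > y₂, so the jump is submerged.

y₂ = 2.07 m; the jump is submerged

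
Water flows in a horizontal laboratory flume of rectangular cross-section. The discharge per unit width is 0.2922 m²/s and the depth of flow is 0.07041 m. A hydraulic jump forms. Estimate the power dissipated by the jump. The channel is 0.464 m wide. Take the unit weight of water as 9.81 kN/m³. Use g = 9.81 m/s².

P = 0.6180 kW

V₁ = q/y₁ = 0.2922/0.07041 = 4.150 m/s. Fr₁ = V₁/√(g·y₁) = 4.150/√(9.81×0.07041) = 4.993.
Bélanger equation: y₂/y₁ = ½[√(1 + 8Fr₁²) − 1] = ½[√200.47 − 1] = 6.579.
y₂ = 6.579 × 0.07041 = 0.4633 m.
V₂ = q/y₂ = 0.2922/0.4633 = 0.6308 m/s. E₁ = y₁ + V₁²/2g = 0.9482 m; E₂ = y₂ + V₂²/2g = 0.4835 m. ΔE = E₁ − E₂ = 0.4647 m.
Q = q·b = 0.2922 × 0.464 = 0.1356 m³/s. P = γ·Q·ΔE = 9.81 × 0.1356 × 0.4647 = 0.6180 kW.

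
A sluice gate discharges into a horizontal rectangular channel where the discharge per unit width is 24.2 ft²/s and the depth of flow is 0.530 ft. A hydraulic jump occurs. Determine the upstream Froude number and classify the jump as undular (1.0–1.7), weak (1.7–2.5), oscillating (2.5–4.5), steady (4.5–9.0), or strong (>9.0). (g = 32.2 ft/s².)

Fr₁ = 11.1; strong jump

V₁ = q/y₁ = 24.2/0.530 = 45.7 ft/s. Fr₁ = V₁/√(g·y₁) = 45.7/√(32.2×0.530) = 11.1.
Fr₁ = 11.1 lies in the strong range.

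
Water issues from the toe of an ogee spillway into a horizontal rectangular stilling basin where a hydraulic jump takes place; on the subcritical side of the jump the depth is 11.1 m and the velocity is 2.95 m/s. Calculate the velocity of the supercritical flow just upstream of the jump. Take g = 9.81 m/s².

Fr₂ = V₂/√(g·y₂) = 2.95/√(9.81×11.1) = 0.283.
Applying the sequent-depth relation in reverse, y₁/y₂ = ½[√(1 + 8Fr₂²) − 1] = ½[√1.639 − 1] = 0.140.
y₁ = 0.140 × 11.1 = 1.56 m.
V₁ = q/y₁ = 32.7/1.56 = 21.0 m/s.

V₁ = 21.0 m/s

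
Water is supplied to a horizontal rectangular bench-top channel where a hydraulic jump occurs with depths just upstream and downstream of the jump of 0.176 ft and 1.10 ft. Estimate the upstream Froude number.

Fr₁ = 4.76

For a rectangular channel the momentum equation gives q² = ½·g·y₁·y₂·(y₁ + y₂) = ½×32.2×0.176×1.10×1.28 = 3.98.
q = √3.98 = 1.99 ft²/s.
V₁ = q/y₁ = 11.3 ft/s; Fr₁ = V₁/√(g·y₁) = 4.76.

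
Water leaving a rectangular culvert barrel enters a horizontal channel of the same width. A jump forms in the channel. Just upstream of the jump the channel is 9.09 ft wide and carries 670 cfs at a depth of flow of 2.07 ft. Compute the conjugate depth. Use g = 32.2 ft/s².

q = Q/b = 670/9.09 = 73.7 ft²/s; V₁ = q/y₁ = 35.6 ft/s. Fr₁ = V₁/√(g·y₁) = 4.36.
From the momentum equation for a rectangular channel, y₂/y₁ = ½[√(1 + 8Fr₁²) − 1] = ½[√153.2 − 1] = 5.69.
y₂ = 5.69 × 2.07 = 11.8 ft.

y₂ = 11.8 ft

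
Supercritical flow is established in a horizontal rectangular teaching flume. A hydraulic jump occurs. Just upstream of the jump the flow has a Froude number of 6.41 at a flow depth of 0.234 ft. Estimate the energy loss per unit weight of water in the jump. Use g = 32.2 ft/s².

ΔE = 2.97 ft

Fr₁ = 6.41 (given).
Bélanger equation: y₂/y₁ = ½[√(1 + 8Fr₁²) − 1] = ½[√329.7 − 1] = 8.58.
y₂ = 8.58 × 0.234 = 2.01 ft.
Head loss: ΔE = (y₂ − y₁)³/(4y₁y₂) = (2.01 − 0.234)³/(4×0.234×2.01) = 5.58/1.88 = 2.97 ft.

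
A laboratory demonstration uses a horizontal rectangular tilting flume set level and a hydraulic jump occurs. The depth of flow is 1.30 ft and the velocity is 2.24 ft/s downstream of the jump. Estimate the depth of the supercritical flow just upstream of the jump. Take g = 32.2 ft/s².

y₁ = 0.260 ft

Fr₂ = V₂/√(g·y₂) = 2.24/√(32.2×1.30) = 0.346.
Applying the sequent-depth relation in reverse, y₁/y₂ = ½[√(1 + 8Fr₂²) − 1] = ½[√1.959 − 1] = 0.200.
y₁ = 0.200 × 1.30 = 0.260 ft.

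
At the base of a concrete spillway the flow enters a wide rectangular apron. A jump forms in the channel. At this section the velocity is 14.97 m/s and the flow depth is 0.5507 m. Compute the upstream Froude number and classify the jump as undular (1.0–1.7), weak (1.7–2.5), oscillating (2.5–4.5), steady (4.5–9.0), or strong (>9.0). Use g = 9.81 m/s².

Fr₁ = 6.441; steady jump

Fr₁ = V₁/√(g·y₁) = 14.97/√(9.81×0.5507) = 6.441.
Fr₁ = 6.441 lies in the steady range.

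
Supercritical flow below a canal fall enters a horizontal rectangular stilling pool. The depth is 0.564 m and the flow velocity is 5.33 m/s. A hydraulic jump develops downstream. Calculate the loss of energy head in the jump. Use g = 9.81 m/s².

ΔE = 0.272 m

Fr₁ = V₁/√(g·y₁) = 5.33/√(9.81×0.564) = 2.27.
Sequent-depth ratio: y₂/y₁ = ½[√(1 + 8Fr₁²) − 1] = ½[√42.08 − 1] = 2.74.
y₂ = 2.74 × 0.564 = 1.55 m.
Head loss: ΔE = (y₂ − y₁)³/(4y₁y₂) = (1.55 − 0.564)³/(4×0.564×1.55) = 0.951/3.49 = 0.272 m.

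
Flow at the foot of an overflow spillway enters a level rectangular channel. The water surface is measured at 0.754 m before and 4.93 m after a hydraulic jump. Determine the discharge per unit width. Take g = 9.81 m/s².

q = 10.2 m²/s

For a rectangular channel the momentum equation gives q² = ½·g·y₁·y₂·(y₁ + y₂) = ½×9.81×0.754×4.93×5.68 = 104.
q = √104 = 10.2 m²/s.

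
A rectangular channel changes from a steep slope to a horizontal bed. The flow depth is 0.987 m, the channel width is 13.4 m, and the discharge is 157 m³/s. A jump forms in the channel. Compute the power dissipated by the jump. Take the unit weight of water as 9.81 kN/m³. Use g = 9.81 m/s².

P = 4648 kW

q = Q/b = 157/13.4 = 11.7 m²/s; V₁ = q/y₁ = 11.9 m/s. Fr₁ = V₁/√(g·y₁) = 3.81.
By Bélanger, y₂/y₁ = ½[√(1 + 8Fr₁²) − 1] = ½[√117.4 − 1] = 4.92.
y₂ = 4.92 × 0.987 = 4.85 m.
Head loss: ΔE = (y₂ − y₁)³/(4y₁y₂) = (4.85 − 0.987)³/(4×0.987×4.85) = 57.8/19.2 = 3.02 m.
P = γ·Q·ΔE = 9.81 × 157 × 3.02 = 4648 kW.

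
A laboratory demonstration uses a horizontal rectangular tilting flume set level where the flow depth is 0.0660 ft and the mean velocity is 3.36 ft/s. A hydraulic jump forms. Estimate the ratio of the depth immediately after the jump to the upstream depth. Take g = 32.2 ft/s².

y₂/y₁ = 2.80

Fr₁ = V₁/√(g·y₁) = 3.36/√(32.2×0.0660) = 2.30.
By Bélanger, y₂/y₁ = ½[√(1 + 8Fr₁²) − 1] = ½[√43.50 − 1] = 2.80.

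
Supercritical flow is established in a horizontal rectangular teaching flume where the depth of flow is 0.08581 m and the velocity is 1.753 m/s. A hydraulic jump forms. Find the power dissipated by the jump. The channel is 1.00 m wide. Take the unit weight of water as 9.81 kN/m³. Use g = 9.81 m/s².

Fr₁ = V₁/√(g·y₁) = 1.753/√(9.81×0.08581) = 1.911.
Bélanger equation: y₂/y₁ = ½[√(1 + 8Fr₁²) − 1] = ½[√30.204 − 1] = 2.248.
y₂ = 2.248 × 0.08581 = 0.1929 m.
Head loss: ΔE = (y₂ − y₁)³/(4y₁y₂) = (0.1929 − 0.08581)³/(4×0.08581×0.1929) = 0.001228/0.06621 = 0.01855 m.
q = V₁·y₁ = 1.753 × 0.08581 = 0.1504 m²/s. Q = q·b = 0.1504 × 1.00 = 0.1504 m³/s. P = γ·Q·ΔE = 9.81 × 0.1504 × 0.01855 = 0.02737 kW.

P = 0.02737 kW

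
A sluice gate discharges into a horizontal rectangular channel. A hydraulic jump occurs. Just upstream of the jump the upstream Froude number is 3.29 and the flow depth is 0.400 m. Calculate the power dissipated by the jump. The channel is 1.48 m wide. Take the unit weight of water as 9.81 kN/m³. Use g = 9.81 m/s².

P = 29.1 kW

Fr₁ = 3.29 (given).
From the momentum equation for a rectangular channel, y₂/y₁ = ½[√(1 + 8Fr₁²) − 1] = ½[√87.59 − 1] = 4.18.
y₂ = 4.18 × 0.400 = 1.67 m.
Head loss: ΔE = (y₂ − y₁)³/(4y₁y₂) = (1.67 − 0.400)³/(4×0.400×1.67) = 2.06/2.67 = 0.769 m.
V₁ = Fr₁·√(g·y₁) = 3.29×√(9.81×0.400) = 6.52 m/s; q = V₁·y₁ = 2.61 m²/s. Q = q·b = 2.61 × 1.48 = 3.86 m³/s. P = γ·Q·ΔE = 9.81 × 3.86 × 0.769 = 29.1 kW.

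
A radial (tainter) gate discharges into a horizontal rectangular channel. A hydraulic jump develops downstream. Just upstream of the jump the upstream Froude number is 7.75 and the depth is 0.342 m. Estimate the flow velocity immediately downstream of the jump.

Fr₁ = 7.75 (given).
Sequent-depth ratio: y₂/y₁ = ½[√(1 + 8Fr₁²) − 1] = ½[√481.5 − 1] = 10.5.
y₂ = 10.5 × 0.342 = 3.58 m.
V₁ = Fr₁·√(g·y₁) = 7.75×√(9.81×0.342) = 14.2 m/s; q = V₁·y₁ = 4.85 m²/s.
V₂ = q/y₂ = 4.85/3.58 = 1.36 m/s.

V₂ = 1.36 m/s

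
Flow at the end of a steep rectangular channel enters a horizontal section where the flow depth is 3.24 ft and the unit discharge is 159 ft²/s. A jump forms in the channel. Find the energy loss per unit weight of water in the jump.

V₁ = q/y₁ = 159/3.24 = 49.1 ft/s. Fr₁ = V₁/√(g·y₁) = 49.1/√(32.2×3.24) = 4.80.
Conjugate-depth relation: y₂/y₁ = ½[√(1 + 8Fr₁²) − 1] = ½[√185.7 − 1] = 6.31.
y₂ = 6.31 × 3.24 = 20.5 ft.
Head loss: ΔE = (y₂ − y₁)³/(4y₁y₂) = (20.5 − 3.24)³/(4×3.24×20.5) = 5101/265 = 19.2 ft.

ΔE = 19.2 ft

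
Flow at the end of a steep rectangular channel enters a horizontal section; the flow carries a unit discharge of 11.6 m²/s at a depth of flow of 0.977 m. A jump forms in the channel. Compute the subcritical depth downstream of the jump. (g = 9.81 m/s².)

y₂ = 4.83 m

V₁ = q/y₁ = 11.6/0.977 = 11.9 m/s. Fr₁ = V₁/√(g·y₁) = 11.9/√(9.81×0.977) = 3.84.
By Bélanger, y₂/y₁ = ½[√(1 + 8Fr₁²) − 1] = ½[√118.7 − 1] = 4.95.
y₂ = 4.95 × 0.977 = 4.83 m.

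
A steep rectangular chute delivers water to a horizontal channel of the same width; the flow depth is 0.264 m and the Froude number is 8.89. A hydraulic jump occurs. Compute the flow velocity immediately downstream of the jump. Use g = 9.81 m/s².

Fr₁ = 8.89 (given).
From the momentum equation for a rectangular channel, y₂/y₁ = ½[√(1 + 8Fr₁²) − 1] = ½[√633.3 − 1] = 12.1.
y₂ = 12.1 × 0.264 = 3.19 m.
V₁ = Fr₁·√(g·y₁) = 8.89×√(9.81×0.264) = 14.3 m/s; q = V₁·y₁ = 3.78 m²/s.
V₂ = q/y₂ = 3.78/3.19 = 1.18 m/s.

V₂ = 1.18 m/s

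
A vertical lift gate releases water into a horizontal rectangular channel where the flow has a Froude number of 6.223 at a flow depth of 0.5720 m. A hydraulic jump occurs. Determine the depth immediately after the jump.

y₂ = 4.756 m

Fr₁ = 6.223 (given).
From the momentum equation for a rectangular channel, y₂/y₁ = ½[√(1 + 8Fr₁²) − 1] = ½[√310.81 − 1] = 8.315.
y₂ = 8.315 × 0.5720 = 4.756 m.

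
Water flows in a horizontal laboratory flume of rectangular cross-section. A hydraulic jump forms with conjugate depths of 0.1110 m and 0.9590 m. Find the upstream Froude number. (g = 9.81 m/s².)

For a rectangular channel the momentum equation gives q² = ½·g·y₁·y₂·(y₁ + y₂) = ½×9.81×0.1110×0.9590×1.070 = 0.5587.
q = √0.5587 = 0.7475 m²/s.
V₁ = q/y₁ = 6.734 m/s; Fr₁ = V₁/√(g·y₁) = 6.453.

Fr₁ = 6.453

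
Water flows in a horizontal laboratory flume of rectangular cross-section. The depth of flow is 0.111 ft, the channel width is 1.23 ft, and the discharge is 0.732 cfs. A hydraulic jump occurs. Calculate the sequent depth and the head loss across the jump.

q = Q/b = 0.732/1.23 = 0.595 ft²/s; V₁ = q/y₁ = 5.36 ft/s. Fr₁ = V₁/√(g·y₁) = 2.84.
Conjugate-depth relation: y₂/y₁ = ½[√(1 + 8Fr₁²) − 1] = ½[√65.34 − 1] = 3.54.
y₂ = 3.54 × 0.111 = 0.393 ft.
V₂ = q/y₂ = 0.595/0.393 = 1.51 ft/s. E₁ = y₁ + V₁²/2g = 0.557 ft; E₂ = y₂ + V₂²/2g = 0.429 ft. ΔE = E₁ − E₂ = 0.129 ft.

y₂ = 0.393 ft; ΔE = 0.129 ft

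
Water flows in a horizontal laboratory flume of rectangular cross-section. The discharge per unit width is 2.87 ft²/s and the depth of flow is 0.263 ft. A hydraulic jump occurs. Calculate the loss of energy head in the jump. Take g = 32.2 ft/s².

ΔE = 0.763 ft

V₁ = q/y₁ = 2.87/0.263 = 10.9 ft/s. Fr₁ = V₁/√(g·y₁) = 10.9/√(32.2×0.263) = 3.75.
Conjugate-depth relation: y₂/y₁ = ½[√(1 + 8Fr₁²) − 1] = ½[√113.5 − 1] = 4.83.
y₂ = 4.83 × 0.263 = 1.27 ft.
V₂ = q/y₂ = 2.87/1.27 = 2.26 ft/s. E₁ = y₁ + V₁²/2g = 2.11 ft; E₂ = y₂ + V₂²/2g = 1.35 ft. ΔE = E₁ − E₂ = 0.763 ft.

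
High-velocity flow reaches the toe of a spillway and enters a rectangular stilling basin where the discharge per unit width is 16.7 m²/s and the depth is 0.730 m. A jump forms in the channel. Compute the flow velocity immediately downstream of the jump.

V₂ = 1.97 m/s

V₁ = q/y₁ = 16.7/0.730 = 22.9 m/s. Fr₁ = V₁/√(g·y₁) = 22.9/√(9.81×0.730) = 8.55.
From the momentum equation for a rectangular channel, y₂/y₁ = ½[√(1 + 8Fr₁²) − 1] = ½[√585.6 − 1] = 11.6.
y₂ = 11.6 × 0.730 = 8.47 m.
V₂ = q/y₂ = 16.7/8.47 = 1.97 m/s.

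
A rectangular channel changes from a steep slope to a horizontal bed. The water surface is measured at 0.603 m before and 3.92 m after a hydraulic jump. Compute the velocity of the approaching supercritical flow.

V₁ = 12.0 m/s

For a rectangular channel the momentum equation gives q² = ½·g·y₁·y₂·(y₁ + y₂) = ½×9.81×0.603×3.92×4.52 = 52.4.
q = √52.4 = 7.24 m²/s.
V₁ = q/y₁ = 7.24/0.603 = 12.0 m/s.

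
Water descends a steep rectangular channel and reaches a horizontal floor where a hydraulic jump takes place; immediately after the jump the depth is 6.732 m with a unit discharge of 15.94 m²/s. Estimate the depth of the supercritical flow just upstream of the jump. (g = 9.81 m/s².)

y₁ = 0.9957 m

V₂ = q/y₂ = 15.94/6.732 = 2.368 m/s; Fr₂ = V₂/√(g·y₂) = 0.2914.
Applying the sequent-depth relation in reverse, y₁/y₂ = ½[√(1 + 8Fr₂²) − 1] = ½[√1.6791 − 1] = 0.1479.
y₁ = 0.1479 × 6.732 = 0.9957 m.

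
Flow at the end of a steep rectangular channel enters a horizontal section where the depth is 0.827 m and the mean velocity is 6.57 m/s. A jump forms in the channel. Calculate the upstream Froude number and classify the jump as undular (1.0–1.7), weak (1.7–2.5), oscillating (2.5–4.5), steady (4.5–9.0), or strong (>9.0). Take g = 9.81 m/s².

Fr₁ = 2.31; weak jump

Fr₁ = V₁/√(g·y₁) = 6.57/√(9.81×0.827) = 2.31.
Fr₁ = 2.31 lies in the weak range.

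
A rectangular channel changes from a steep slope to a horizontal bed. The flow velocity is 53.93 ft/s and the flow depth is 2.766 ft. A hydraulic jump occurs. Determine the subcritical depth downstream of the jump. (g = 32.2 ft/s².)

Fr₁ = V₁/√(g·y₁) = 53.93/√(32.2×2.766) = 5.714.
Sequent-depth ratio: y₂/y₁ = ½[√(1 + 8Fr₁²) − 1] = ½[√262.24 − 1] = 7.597.
y₂ = 7.597 × 2.766 = 21.01 ft.

y₂ = 21.01 ft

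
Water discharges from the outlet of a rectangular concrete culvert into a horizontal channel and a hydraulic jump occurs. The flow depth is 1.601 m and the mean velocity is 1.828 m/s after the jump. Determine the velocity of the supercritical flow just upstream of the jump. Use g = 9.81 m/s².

Fr₂ = V₂/√(g·y₂) = 1.828/√(9.81×1.601) = 0.4613.
Applying the sequent-depth relation in reverse, y₁/y₂ = ½[√(1 + 8Fr₂²) − 1] = ½[√2.7021 − 1] = 0.3219.
y₁ = 0.3219 × 1.601 = 0.5154 m.
V₁ = q/y₁ = 2.927/0.5154 = 5.679 m/s.

V₁ = 5.679 m/s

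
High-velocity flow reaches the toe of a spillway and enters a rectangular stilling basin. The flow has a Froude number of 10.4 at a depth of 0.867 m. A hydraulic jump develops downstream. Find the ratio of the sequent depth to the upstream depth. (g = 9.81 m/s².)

Fr₁ = 10.4 (given).
Sequent-depth ratio: y₂/y₁ = ½[√(1 + 8Fr₁²) − 1] = ½[√866.3 − 1] = 14.2.

y₂/y₁ = 14.2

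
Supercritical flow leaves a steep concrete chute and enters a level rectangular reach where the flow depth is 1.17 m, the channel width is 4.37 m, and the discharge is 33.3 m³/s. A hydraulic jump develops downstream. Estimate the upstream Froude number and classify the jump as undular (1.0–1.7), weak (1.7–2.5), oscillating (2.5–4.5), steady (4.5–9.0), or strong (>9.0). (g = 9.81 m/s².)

Fr₁ = 1.92; weak jump

q = Q/b = 33.3/4.37 = 7.62 m²/s; V₁ = q/y₁ = 6.51 m/s. Fr₁ = V₁/√(g·y₁) = 1.92.
Fr₁ = 1.92 lies in the weak range.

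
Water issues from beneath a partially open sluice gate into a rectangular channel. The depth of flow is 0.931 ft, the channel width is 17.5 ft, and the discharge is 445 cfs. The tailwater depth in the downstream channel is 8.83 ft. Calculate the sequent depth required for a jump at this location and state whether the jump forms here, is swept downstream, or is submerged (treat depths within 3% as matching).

y₂ = 6.12 ft; the jump is submerged

q = Q/b = 445/17.5 = 25.4 ft²/s; V₁ = q/y₁ = 27.3 ft/s. Fr₁ = V₁/√(g·y₁) = 4.99.
Sequent-depth ratio: y₂/y₁ = ½[√(1 + 8Fr₁²) − 1] = ½[√200.1 − 1] = 6.57.
y₂ = 6.57 × 0.931 = 6.12 ft.
Tailwater y_tw = 8.83 ft: y_tw > y₂, so the jump is submerged.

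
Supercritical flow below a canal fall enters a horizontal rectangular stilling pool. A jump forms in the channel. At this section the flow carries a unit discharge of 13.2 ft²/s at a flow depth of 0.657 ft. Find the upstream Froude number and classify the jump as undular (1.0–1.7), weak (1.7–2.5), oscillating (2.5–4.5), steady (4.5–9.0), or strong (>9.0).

Fr₁ = 4.37; oscillating jump

V₁ = q/y₁ = 13.2/0.657 = 20.1 ft/s. Fr₁ = V₁/√(g·y₁) = 20.1/√(32.2×0.657) = 4.37.
Fr₁ = 4.37 lies in the oscillating range.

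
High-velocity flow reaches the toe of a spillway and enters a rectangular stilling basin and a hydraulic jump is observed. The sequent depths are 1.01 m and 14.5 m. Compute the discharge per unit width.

q = 33.4 m²/s

For a rectangular channel the momentum equation gives q² = ½·g·y₁·y₂·(y₁ + y₂) = ½×9.81×1.01×14.5×15.5 = 1114.
q = √1114 = 33.4 m²/s.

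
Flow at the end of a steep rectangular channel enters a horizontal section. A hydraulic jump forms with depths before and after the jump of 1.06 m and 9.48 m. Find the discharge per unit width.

For a rectangular channel the momentum equation gives q² = ½·g·y₁·y₂·(y₁ + y₂) = ½×9.81×1.06×9.48×10.5 = 520.
q = √520 = 22.8 m²/s.

q = 22.8 m²/s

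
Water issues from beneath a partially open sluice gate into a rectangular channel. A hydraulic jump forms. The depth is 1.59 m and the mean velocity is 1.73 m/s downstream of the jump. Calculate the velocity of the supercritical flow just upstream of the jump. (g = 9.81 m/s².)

Fr₂ = V₂/√(g·y₂) = 1.73/√(9.81×1.59) = 0.438.
Applying the sequent-depth relation in reverse, y₁/y₂ = ½[√(1 + 8Fr₂²) − 1] = ½[√2.535 − 1] = 0.296.
y₁ = 0.296 × 1.59 = 0.471 m.
V₁ = q/y₁ = 2.75/0.471 = 5.84 m/s.

V₁ = 5.84 m/s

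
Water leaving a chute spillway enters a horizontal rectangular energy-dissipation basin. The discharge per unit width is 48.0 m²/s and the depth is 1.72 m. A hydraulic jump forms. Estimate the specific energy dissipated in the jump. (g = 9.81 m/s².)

V₁ = q/y₁ = 48.0/1.72 = 27.9 m/s. Fr₁ = V₁/√(g·y₁) = 27.9/√(9.81×1.72) = 6.79.
Sequent-depth ratio: y₂/y₁ = ½[√(1 + 8Fr₁²) − 1] = ½[√370.2 − 1] = 9.12.
y₂ = 9.12 × 1.72 = 15.7 m.
V₂ = q/y₂ = 48.0/15.7 = 3.06 m/s. E₁ = y₁ + V₁²/2g = 41.4 m; E₂ = y₂ + V₂²/2g = 16.2 m. ΔE = E₁ − E₂ = 25.2 m.

ΔE = 25.2 m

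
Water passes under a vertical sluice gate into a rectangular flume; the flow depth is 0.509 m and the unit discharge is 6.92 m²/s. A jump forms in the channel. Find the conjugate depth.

y₂ = 4.13 m

V₁ = q/y₁ = 6.92/0.509 = 13.6 m/s. Fr₁ = V₁/√(g·y₁) = 13.6/√(9.81×0.509) = 6.08.
Sequent-depth ratio: y₂/y₁ = ½[√(1 + 8Fr₁²) − 1] = ½[√297.1 − 1] = 8.12.
y₂ = 8.12 × 0.509 = 4.13 m.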